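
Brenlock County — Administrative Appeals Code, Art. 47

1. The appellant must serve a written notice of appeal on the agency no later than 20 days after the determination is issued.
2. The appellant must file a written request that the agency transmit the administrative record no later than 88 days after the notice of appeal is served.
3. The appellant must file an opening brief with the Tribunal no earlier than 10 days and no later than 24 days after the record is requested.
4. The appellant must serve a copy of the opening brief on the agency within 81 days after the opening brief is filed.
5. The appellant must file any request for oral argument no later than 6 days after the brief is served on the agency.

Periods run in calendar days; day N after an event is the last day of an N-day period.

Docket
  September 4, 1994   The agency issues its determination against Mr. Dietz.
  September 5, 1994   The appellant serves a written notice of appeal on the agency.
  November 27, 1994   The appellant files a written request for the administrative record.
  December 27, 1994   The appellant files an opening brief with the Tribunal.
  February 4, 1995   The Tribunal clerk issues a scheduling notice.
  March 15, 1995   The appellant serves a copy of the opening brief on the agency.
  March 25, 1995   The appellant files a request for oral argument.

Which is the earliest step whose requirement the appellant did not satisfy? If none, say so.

Step 1 — counting 20 days from September 4, 1994 (when the determination is issued) gives a deadline of September 24, 1994; done September 5, 1994 — timely.
Step 2 — counting 88 days from September 5, 1994 (when the notice of appeal is served) gives a deadline of December 2, 1994; done November 27, 1994 — timely.
Step 3 — 10 and 24 days from November 27, 1994 (when the record is requested) are December 7, 1994 and December 21, 1994 respectively; December 27, 1994 is 6 days past the end of the window.
The procedure was therefore not followed at step 3.

Step 3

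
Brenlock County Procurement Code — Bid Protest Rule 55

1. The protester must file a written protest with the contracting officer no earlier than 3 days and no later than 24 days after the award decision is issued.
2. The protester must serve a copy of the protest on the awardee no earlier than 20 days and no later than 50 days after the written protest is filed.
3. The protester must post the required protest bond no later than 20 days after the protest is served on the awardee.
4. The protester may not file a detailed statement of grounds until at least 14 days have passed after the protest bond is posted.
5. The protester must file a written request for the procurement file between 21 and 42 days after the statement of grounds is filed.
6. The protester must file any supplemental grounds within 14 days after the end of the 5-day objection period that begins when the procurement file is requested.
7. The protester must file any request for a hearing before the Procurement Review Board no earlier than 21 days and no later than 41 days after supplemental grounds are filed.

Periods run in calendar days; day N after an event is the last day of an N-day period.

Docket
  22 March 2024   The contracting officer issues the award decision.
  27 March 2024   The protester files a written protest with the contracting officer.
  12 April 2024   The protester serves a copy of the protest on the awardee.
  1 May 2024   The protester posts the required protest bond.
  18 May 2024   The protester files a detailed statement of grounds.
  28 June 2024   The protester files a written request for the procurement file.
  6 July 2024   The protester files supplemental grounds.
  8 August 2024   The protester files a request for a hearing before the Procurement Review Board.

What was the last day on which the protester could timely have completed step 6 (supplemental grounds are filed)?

The procurement file is requested on 28 June 2024; the 5-day objection period therefore ends 3 July 2024, and step 6 runs from that date. 14 days after 3 July 2024 is 17 July 2024.

17 July 2024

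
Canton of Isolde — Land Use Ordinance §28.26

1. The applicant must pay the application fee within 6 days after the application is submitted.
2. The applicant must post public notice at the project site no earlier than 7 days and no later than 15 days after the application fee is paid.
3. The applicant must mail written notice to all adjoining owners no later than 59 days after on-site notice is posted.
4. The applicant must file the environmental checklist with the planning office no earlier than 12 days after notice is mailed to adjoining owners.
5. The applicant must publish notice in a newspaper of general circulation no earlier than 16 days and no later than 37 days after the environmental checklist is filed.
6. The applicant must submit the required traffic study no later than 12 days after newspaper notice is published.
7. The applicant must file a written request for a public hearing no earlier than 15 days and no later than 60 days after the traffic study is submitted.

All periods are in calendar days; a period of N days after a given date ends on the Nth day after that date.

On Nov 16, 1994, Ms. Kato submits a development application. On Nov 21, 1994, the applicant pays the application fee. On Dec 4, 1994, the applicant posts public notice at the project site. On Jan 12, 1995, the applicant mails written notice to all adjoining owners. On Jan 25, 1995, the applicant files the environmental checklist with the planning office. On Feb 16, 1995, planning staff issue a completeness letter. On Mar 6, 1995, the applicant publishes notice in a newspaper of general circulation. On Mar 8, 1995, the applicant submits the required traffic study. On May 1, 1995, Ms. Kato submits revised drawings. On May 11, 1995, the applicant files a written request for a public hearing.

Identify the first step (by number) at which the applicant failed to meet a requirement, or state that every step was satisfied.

Step 5

Step 1: 6 days after Nov 16, 1994 (when the application is submitted) is Nov 22, 1994; done Nov 21, 1994 — timely.
Step 2: the window is 7–15 days after Nov 21, 1994 (when the application fee is paid), so Nov 28, 1994 through Dec 6, 1994; done Dec 4, 1994 — within the window.
Step 3: 59 days after Dec 4, 1994 (when on-site notice is posted) is Feb 1, 1995; done Jan 12, 1995 — timely.
Step 4: the earliest permitted date is 12 days after Jan 12, 1995 (when notice is mailed to adjoining owners), i.e. Jan 24, 1995; Jan 25, 1995 is on or after that date.
Step 5: the window is 16–37 days after Jan 25, 1995 (when the environmental checklist is filed), so Feb 10, 1995 through Mar 3, 1995; Mar 6, 1995 is 3 days past the end of the window.
Later steps need not be reached.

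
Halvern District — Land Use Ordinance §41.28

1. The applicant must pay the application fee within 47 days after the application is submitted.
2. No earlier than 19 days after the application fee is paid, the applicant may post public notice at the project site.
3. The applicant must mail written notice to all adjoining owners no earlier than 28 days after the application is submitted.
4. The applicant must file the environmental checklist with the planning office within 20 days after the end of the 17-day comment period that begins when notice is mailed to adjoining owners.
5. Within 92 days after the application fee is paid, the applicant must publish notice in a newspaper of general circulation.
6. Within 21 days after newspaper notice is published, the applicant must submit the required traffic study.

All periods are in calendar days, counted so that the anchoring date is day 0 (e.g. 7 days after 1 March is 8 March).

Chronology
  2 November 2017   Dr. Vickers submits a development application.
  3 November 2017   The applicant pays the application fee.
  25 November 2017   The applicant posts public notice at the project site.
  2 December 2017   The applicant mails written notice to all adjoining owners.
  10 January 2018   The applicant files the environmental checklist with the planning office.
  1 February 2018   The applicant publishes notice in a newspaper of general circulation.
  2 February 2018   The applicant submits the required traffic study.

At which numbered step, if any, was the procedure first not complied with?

(1) due by 2 November 2017 + 47 days = 19 December 2017; 3 November 2017 is within that limit.
(2) permitted from 3 November 2017 + 19 days = 22 November 2017 onward; 25 November 2017 is on or after that date.
(3) permitted from 2 November 2017 + 28 days = 30 November 2017 onward; done 2 December 2017, after the minimum wait.
(4) due by 19 December 2017 + 20 days = 8 January 2018; not done until 10 January 2018, 2 days after the deadline.

Step 4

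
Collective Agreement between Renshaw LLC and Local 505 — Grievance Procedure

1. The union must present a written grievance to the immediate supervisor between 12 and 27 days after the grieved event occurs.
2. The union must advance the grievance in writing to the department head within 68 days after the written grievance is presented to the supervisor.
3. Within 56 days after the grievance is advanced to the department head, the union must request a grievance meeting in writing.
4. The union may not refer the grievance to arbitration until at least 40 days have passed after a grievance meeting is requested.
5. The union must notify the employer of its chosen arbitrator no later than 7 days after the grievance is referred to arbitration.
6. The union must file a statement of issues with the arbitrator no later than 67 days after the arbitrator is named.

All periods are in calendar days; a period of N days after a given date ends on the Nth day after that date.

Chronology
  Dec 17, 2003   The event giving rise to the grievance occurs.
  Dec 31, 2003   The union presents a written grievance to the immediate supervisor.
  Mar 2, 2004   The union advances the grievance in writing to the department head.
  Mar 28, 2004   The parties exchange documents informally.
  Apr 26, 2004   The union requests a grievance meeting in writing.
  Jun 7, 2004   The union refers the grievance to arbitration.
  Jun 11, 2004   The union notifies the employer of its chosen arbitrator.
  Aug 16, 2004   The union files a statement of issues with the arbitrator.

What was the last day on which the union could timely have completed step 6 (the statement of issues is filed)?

Aug 17, 2004

Step 6 runs from Jun 11, 2004, when the arbitrator is named. 67 days after Jun 11, 2004 is Aug 17, 2004.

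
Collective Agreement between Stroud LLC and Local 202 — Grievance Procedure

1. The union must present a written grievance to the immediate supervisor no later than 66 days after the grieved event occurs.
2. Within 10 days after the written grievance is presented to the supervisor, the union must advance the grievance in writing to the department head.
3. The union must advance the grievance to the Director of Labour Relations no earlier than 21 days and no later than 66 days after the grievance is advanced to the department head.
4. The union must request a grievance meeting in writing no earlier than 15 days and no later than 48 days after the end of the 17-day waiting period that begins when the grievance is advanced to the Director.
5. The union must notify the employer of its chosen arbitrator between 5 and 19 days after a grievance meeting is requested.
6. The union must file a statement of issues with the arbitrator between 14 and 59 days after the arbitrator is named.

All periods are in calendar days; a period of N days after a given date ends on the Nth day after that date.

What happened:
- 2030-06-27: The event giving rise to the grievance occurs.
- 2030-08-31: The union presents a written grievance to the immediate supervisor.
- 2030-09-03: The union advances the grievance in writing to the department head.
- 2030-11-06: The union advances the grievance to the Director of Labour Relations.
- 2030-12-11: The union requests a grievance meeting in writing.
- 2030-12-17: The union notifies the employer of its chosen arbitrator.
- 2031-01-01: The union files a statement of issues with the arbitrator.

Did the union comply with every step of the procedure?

Yes

Step 1: 66 days after 2030-06-27 (when the grieved event occurs) is 2030-09-01; completed 2030-08-31, before the deadline.
Step 2: 10 days after 2030-08-31 (when the written grievance is presented to the supervisor) is 2030-09-10; done 2030-09-03 — timely.
Step 3: the window is 21–66 days after 2030-09-03 (when the grievance is advanced to the department head), so 2030-09-24 through 2030-11-08; 2030-11-06 falls inside that range.
Step 4: the window is 15–48 days after 2030-11-23 (end of the 17-day waiting period, which began when the grievance is advanced to the Director on 2030-11-06), so 2030-12-08 through 2031-01-10; done 2030-12-11, which is between those dates.
Step 5: the window is 5–19 days after 2030-12-11 (when a grievance meeting is requested), so 2030-12-16 through 2030-12-30; 2030-12-17 falls inside that range.
Step 6: the window is 14–59 days after 2030-12-17 (when the arbitrator is named), so 2030-12-31 through 2031-02-14; 2031-01-01 falls inside that range.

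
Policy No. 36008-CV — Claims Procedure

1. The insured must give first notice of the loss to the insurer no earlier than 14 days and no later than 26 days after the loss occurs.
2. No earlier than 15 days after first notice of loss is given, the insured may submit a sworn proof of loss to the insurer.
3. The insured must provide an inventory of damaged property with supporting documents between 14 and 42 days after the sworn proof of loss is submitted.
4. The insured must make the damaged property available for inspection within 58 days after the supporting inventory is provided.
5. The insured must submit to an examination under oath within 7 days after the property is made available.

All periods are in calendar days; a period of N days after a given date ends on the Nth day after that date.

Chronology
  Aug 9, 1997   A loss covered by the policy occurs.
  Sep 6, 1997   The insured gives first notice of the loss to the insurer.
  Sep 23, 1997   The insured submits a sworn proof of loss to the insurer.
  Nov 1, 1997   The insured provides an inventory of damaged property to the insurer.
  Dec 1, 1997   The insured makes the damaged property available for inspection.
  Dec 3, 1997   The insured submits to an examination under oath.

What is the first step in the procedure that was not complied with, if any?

Step 1

Step 1: the window is 14–26 days after Aug 9, 1997 (when the loss occurs), so Aug 23, 1997 through Sep 4, 1997; done Sep 6, 1997 — 2 days after the window closed.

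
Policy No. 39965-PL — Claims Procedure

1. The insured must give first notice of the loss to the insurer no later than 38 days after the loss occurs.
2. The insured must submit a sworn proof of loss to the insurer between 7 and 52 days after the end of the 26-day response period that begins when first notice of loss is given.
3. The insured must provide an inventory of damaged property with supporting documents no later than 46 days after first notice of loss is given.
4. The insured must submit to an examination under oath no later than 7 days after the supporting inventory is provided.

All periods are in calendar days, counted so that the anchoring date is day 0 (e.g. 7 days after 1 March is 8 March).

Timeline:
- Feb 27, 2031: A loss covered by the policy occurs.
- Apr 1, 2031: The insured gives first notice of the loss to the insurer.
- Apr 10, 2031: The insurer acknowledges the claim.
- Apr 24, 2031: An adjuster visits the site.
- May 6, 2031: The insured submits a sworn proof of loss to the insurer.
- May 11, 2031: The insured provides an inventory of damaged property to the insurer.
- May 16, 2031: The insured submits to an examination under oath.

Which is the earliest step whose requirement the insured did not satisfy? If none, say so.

(1) due by Feb 27, 2031 + 38 days = Apr 6, 2031; completed Apr 1, 2031, before the deadline.
(2) the permitted window runs from Apr 27, 2031 + 7 = May 4, 2031 to Apr 27, 2031 + 52 = Jun 18, 2031; May 6, 2031 falls inside that range.
(3) due by Apr 1, 2031 + 46 days = May 17, 2031; done May 11, 2031 — timely.
(4) due by May 11, 2031 + 7 days = May 18, 2031; done May 16, 2031 — timely.

None — every step was satisfied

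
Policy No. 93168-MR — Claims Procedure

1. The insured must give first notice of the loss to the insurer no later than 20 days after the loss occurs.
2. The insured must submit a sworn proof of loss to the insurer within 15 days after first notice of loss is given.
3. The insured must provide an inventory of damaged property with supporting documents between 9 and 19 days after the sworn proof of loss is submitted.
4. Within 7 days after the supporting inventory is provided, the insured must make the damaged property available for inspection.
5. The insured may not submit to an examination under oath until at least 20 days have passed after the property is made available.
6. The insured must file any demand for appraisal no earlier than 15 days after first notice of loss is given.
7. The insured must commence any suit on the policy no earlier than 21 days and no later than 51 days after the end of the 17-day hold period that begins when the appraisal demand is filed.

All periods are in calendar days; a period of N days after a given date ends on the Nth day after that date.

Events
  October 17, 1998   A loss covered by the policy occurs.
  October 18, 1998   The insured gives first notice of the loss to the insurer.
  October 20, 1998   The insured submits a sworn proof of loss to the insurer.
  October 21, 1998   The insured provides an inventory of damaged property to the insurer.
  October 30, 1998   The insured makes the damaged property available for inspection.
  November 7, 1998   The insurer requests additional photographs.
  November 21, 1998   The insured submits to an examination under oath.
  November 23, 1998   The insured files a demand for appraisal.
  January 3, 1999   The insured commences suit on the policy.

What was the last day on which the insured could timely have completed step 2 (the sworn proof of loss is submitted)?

November 2, 1998

Step 2 runs from October 18, 1998, when first notice of loss is given. 15 days after October 18, 1998 is November 2, 1998.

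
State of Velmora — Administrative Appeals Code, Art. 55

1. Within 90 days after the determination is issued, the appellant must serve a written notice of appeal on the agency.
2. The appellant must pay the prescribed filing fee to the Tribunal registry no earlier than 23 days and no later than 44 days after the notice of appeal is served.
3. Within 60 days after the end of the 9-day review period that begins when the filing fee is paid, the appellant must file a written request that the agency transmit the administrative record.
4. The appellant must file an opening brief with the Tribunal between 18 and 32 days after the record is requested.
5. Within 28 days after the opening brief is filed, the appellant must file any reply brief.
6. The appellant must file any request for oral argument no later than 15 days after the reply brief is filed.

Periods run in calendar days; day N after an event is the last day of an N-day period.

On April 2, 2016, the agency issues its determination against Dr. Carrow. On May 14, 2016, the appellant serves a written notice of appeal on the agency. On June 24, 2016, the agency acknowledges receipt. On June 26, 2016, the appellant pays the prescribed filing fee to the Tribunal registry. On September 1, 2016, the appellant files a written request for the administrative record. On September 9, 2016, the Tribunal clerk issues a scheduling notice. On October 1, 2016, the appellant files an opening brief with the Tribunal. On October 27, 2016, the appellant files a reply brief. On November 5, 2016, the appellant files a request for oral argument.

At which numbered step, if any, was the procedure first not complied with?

None — every step was satisfied

Step 1 — counting 90 days from April 2, 2016 (when the determination is issued) gives a deadline of July 1, 2016; done May 14, 2016 — timely.
Step 2 — 23 and 44 days from May 14, 2016 (when the notice of appeal is served) are June 6, 2016 and June 27, 2016 respectively; done June 26, 2016 — within the window.
Step 3 — counting 60 days from July 5, 2016 (end of the 9-day review period, which began when the filing fee is paid on June 26, 2016) gives a deadline of September 3, 2016; completed September 1, 2016, before the deadline.
Step 4 — 18 and 32 days from September 1, 2016 (when the record is requested) are September 19, 2016 and October 3, 2016 respectively; October 1, 2016 falls inside that range.
Step 5 — counting 28 days from October 1, 2016 (when the opening brief is filed) gives a deadline of October 29, 2016; done October 27, 2016 — timely.
Step 6 — counting 15 days from October 27, 2016 (when the reply brief is filed) gives a deadline of November 11, 2016; done November 5, 2016 — timely.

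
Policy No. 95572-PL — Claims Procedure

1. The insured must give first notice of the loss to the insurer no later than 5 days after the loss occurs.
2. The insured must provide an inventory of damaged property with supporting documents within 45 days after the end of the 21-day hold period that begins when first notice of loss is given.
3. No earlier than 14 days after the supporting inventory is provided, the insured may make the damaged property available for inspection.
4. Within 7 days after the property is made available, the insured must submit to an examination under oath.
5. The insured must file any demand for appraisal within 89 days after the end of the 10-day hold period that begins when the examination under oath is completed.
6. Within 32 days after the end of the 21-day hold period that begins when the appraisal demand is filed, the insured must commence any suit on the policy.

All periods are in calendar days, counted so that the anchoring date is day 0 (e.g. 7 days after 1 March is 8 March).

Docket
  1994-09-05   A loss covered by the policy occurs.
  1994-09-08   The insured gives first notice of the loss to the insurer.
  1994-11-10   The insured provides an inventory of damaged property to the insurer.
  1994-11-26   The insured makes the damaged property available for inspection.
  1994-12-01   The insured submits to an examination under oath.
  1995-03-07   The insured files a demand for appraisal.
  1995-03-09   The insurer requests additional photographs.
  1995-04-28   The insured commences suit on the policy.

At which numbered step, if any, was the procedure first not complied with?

(1) due by 1994-09-05 + 5 days = 1994-09-10; done 1994-09-08 — timely.
(2) due by 1994-09-29 + 45 days = 1994-11-13; 1994-11-10 is within that limit.
(3) permitted from 1994-11-10 + 14 days = 1994-11-24 onward; 1994-11-26 is on or after that date.
(4) due by 1994-11-26 + 7 days = 1994-12-03; done 1994-12-01 — timely.
(5) due by 1994-12-11 + 89 days = 1995-03-10; completed 1995-03-07, before the deadline.
(6) due by 1995-03-28 + 32 days = 1995-04-29; done 1995-04-28 — timely.

None — every step was satisfied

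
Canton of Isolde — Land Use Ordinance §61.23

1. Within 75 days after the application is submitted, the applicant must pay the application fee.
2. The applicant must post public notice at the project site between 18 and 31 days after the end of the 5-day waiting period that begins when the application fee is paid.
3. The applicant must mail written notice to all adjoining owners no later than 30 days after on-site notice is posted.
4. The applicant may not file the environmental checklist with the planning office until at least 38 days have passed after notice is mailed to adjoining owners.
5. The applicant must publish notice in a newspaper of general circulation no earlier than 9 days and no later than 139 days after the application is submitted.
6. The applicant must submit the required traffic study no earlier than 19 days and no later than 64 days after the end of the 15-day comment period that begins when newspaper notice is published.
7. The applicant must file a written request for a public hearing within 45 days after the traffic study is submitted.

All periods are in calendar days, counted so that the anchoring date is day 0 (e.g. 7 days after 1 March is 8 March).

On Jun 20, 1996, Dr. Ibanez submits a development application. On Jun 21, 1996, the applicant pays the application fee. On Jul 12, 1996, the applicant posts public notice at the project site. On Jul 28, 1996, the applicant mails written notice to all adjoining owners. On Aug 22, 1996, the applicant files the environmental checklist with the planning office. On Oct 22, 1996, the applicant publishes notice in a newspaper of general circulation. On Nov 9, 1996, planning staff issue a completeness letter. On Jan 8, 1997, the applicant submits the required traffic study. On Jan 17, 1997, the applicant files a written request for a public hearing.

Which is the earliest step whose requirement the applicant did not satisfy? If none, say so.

Step 1: 75 days after Jun 20, 1996 (when the application is submitted) is Sep 3, 1996; Jun 21, 1996 is within that limit.
Step 2: the window is 18–31 days after Jun 26, 1996 (end of the 5-day waiting period, which began when the application fee is paid on Jun 21, 1996), so Jul 14, 1996 through Jul 27, 1996; Jul 12, 1996 is 2 days too early.
The procedure was therefore not followed at step 2.

Step 2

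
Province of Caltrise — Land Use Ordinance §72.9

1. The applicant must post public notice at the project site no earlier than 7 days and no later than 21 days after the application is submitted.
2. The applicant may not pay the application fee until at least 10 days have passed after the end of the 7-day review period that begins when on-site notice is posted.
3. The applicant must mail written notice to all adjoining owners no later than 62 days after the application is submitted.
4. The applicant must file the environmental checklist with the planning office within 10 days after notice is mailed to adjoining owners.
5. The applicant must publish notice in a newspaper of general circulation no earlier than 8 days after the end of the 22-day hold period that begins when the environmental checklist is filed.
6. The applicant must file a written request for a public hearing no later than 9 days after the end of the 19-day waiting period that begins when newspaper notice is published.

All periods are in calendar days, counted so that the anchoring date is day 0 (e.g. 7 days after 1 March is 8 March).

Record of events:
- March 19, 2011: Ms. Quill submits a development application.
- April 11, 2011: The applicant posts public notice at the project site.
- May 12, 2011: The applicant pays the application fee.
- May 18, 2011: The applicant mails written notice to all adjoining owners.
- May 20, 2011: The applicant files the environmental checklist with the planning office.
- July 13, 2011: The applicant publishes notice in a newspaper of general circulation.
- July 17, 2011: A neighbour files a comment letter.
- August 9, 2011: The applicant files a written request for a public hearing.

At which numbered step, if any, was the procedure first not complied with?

Step 1

(1) the permitted window runs from March 19, 2011 + 7 = March 26, 2011 to March 19, 2011 + 21 = April 9, 2011; done April 11, 2011 — 2 days after the window closed.
The procedure was therefore not followed at step 1.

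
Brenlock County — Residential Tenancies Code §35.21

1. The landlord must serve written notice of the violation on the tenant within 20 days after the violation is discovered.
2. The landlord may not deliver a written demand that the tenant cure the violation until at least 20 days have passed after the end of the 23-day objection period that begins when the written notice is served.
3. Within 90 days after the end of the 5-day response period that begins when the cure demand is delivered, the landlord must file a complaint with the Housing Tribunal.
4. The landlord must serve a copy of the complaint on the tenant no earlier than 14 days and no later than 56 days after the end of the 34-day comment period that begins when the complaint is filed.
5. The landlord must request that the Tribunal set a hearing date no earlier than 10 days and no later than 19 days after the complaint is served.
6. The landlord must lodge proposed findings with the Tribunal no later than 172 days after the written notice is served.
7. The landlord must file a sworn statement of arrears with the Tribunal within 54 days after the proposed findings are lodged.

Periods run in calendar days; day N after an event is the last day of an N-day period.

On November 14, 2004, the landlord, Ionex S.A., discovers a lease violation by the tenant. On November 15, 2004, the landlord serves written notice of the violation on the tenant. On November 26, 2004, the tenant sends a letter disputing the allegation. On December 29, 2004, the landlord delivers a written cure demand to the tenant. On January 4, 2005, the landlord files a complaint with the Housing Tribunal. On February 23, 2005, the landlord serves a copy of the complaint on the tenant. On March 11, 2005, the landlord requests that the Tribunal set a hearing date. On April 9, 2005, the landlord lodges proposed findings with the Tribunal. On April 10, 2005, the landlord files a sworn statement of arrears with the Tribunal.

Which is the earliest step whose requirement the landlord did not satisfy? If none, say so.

None — every step was satisfied

Step 1 — counting 20 days from November 14, 2004 (when the violation is discovered) gives a deadline of December 4, 2004; done November 15, 2004 — timely.
Step 2 — must wait 20 days from December 8, 2004 (end of the 23-day objection period, which began when the written notice is served on November 15, 2004), so not before December 28, 2004; done December 29, 2004 — permitted.
Step 3 — counting 90 days from January 3, 2005 (end of the 5-day response period, which began when the cure demand is delivered on December 29, 2004) gives a deadline of April 3, 2005; completed January 4, 2005, before the deadline.
Step 4 — 14 and 56 days from February 7, 2005 (end of the 34-day comment period, which began when the complaint is filed on January 4, 2005) are February 21, 2005 and April 4, 2005 respectively; done February 23, 2005, which is between those dates.
Step 5 — 10 and 19 days from February 23, 2005 (when the complaint is served) are March 5, 2005 and March 14, 2005 respectively; March 11, 2005 falls inside that range.
Step 6 — counting 172 days from November 15, 2004 (when the written notice is served) gives a deadline of May 6, 2005; April 9, 2005 is within that limit.
Step 7 — counting 54 days from April 9, 2005 (when the proposed findings are lodged) gives a deadline of June 2, 2005; April 10, 2005 is within that limit.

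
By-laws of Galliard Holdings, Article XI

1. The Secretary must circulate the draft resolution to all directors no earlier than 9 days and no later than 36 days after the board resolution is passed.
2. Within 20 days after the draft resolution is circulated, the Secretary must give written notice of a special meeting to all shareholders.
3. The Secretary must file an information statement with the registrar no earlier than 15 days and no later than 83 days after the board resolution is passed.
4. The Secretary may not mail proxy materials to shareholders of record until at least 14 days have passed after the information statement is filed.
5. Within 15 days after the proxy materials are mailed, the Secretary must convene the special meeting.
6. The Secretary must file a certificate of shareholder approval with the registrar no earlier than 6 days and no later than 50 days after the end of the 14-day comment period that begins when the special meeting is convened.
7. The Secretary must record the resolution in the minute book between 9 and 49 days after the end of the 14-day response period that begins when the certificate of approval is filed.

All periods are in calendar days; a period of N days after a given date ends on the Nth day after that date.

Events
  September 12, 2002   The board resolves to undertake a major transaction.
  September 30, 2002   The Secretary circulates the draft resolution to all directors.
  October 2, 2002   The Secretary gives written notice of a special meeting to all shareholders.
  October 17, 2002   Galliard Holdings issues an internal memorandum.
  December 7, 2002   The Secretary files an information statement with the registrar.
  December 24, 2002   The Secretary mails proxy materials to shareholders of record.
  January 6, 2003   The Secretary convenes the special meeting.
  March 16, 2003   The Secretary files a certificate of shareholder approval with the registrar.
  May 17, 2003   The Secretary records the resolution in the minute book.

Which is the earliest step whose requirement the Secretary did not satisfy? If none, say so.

Step 3

(1) the permitted window runs from September 12, 2002 + 9 = September 21, 2002 to September 12, 2002 + 36 = October 18, 2002; done September 30, 2002, which is between those dates.
(2) due by September 30, 2002 + 20 days = October 20, 2002; October 2, 2002 is within that limit.
(3) the permitted window runs from September 12, 2002 + 15 = September 27, 2002 to September 12, 2002 + 83 = December 4, 2002; done December 7, 2002 — 3 days after the window closed.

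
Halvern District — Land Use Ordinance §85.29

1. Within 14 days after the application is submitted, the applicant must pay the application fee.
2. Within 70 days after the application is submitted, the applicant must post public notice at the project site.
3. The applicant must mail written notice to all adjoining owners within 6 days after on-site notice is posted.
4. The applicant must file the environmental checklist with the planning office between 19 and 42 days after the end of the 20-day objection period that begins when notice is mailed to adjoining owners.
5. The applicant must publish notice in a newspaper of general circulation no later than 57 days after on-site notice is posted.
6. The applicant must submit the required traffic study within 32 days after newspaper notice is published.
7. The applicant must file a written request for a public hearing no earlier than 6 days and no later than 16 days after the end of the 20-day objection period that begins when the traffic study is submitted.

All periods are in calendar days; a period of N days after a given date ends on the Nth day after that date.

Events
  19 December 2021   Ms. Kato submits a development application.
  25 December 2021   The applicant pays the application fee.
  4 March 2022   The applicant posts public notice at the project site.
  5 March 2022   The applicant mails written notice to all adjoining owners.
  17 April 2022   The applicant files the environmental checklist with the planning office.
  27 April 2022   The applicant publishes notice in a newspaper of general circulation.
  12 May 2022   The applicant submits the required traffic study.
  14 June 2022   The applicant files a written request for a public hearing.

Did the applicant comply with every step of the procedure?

Step 1 — counting 14 days from 19 December 2021 (when the application is submitted) gives a deadline of 2 January 2022; completed 25 December 2021, before the deadline.
Step 2 — counting 70 days from 19 December 2021 (when the application is submitted) gives a deadline of 27 February 2022; done 4 March 2022 — 5 days late.

No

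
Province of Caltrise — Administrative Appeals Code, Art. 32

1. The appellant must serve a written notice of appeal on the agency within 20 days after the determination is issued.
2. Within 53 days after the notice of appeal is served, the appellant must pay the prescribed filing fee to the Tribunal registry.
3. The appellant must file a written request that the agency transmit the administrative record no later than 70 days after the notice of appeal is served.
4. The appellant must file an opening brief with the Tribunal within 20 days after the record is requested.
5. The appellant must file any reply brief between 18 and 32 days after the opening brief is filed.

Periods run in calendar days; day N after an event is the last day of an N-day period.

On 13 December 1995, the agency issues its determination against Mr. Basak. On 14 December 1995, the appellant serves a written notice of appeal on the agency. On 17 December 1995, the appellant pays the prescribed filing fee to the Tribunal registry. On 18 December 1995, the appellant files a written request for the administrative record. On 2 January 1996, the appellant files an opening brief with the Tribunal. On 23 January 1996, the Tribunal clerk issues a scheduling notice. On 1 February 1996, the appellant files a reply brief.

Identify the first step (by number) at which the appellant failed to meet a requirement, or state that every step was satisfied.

(1) due by 13 December 1995 + 20 days = 2 January 1996; done 14 December 1995 — timely.
(2) due by 14 December 1995 + 53 days = 5 February 1996; completed 17 December 1995, before the deadline.
(3) due by 14 December 1995 + 70 days = 22 February 1996; 18 December 1995 is within that limit.
(4) due by 18 December 1995 + 20 days = 7 January 1996; completed 2 January 1996, before the deadline.
(5) the permitted window runs from 2 January 1996 + 18 = 20 January 1996 to 2 January 1996 + 32 = 3 February 1996; 1 February 1996 falls inside that range.

None — every step was satisfied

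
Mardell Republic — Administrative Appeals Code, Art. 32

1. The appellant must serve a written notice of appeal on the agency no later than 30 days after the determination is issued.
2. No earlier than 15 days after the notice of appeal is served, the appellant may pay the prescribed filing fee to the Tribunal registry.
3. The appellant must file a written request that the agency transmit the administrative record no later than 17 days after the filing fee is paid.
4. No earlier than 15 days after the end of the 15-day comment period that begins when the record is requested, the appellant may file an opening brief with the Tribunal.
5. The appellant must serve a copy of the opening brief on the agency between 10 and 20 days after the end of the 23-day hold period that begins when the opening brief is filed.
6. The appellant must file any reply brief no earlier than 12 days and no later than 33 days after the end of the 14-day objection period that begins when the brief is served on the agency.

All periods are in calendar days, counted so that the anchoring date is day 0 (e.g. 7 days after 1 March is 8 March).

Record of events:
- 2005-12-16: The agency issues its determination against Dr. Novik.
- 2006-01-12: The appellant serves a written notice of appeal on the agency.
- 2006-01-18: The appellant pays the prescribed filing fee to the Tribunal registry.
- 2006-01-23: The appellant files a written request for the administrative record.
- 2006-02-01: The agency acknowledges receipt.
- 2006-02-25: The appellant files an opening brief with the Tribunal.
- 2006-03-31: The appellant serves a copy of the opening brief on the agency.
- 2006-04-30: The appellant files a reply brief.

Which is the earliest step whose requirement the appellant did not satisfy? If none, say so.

(1) due by 2005-12-16 + 30 days = 2006-01-15; 2006-01-12 is within that limit.
(2) permitted from 2006-01-12 + 15 days = 2006-01-27 onward; 2006-01-18 is 9 days before the earliest permitted date.
No need to go further; step 2 was not satisfied.

Step 2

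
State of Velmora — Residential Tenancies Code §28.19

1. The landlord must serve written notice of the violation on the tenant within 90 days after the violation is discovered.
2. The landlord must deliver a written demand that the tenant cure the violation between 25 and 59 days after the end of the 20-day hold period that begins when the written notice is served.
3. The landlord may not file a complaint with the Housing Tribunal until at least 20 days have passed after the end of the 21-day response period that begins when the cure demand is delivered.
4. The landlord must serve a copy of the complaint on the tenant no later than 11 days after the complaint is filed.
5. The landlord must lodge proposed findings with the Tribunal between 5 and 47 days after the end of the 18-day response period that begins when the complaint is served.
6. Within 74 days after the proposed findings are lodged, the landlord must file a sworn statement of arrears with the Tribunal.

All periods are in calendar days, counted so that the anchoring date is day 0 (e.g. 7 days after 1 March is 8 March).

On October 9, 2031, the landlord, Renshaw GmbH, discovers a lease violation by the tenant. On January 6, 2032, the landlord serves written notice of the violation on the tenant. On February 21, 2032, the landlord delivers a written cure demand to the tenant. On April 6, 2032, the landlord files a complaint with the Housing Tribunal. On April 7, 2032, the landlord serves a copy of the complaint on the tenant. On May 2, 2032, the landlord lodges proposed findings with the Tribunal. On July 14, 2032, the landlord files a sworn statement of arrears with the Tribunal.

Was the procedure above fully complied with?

Yes

Step 1: 90 days after October 9, 2031 (when the violation is discovered) is January 7, 2032; done January 6, 2032 — timely.
Step 2: the window is 25–59 days after January 26, 2032 (end of the 20-day hold period, which began when the written notice is served on January 6, 2032), so February 20, 2032 through March 25, 2032; February 21, 2032 falls inside that range.
Step 3: the earliest permitted date is 20 days after March 13, 2032 (end of the 21-day response period, which began when the cure demand is delivered on February 21, 2032), i.e. April 2, 2032; done April 6, 2032, after the minimum wait.
Step 4: 11 days after April 6, 2032 (when the complaint is filed) is April 17, 2032; completed April 7, 2032, before the deadline.
Step 5: the window is 5–47 days after April 25, 2032 (end of the 18-day response period, which began when the complaint is served on April 7, 2032), so April 30, 2032 through June 11, 2032; done May 2, 2032 — within the window.
Step 6: 74 days after May 2, 2032 (when the proposed findings are lodged) is July 15, 2032; done July 14, 2032 — timely.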